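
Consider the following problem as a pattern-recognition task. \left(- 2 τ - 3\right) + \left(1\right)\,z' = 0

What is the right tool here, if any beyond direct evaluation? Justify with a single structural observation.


Diagnosis: no special technique — with z absent the equation is not coupled at all: direct integration in τ.


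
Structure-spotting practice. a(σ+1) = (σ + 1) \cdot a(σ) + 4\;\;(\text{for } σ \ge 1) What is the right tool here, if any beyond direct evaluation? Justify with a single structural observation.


Technique: a summation factor — an index-dependent multiplier σ + 1 rules out characteristic roots; a summation factor converts it to a pure difference.


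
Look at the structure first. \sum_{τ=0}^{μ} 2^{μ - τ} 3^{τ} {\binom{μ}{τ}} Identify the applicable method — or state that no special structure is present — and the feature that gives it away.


Technique: the binomial theorem — the binomial coefficients weight matched powers of 3 and 2, which is exactly the expansion of a binomial power.


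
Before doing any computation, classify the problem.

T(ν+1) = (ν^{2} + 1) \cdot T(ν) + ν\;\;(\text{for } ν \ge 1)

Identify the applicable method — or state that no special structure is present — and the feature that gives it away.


Method: a summation factor — an index-dependent multiplier ν^{2} + 1 rules out characteristic roots; a summation factor converts it to a pure difference.


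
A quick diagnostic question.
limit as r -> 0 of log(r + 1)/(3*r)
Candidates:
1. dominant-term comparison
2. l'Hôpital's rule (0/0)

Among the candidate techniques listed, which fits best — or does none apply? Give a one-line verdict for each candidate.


Method: l'Hôpital's rule (0/0) — numerator and denominator both vanish at 0 — a genuine 0/0 form, which is exactly when l'Hôpital applies. The standard small-argument limits would also carry it; the rule is the systematic route.
- dominant-term comparison — this is not a rational comparison of growth rates at infinity.
- l'Hôpital's rule (0/0) — applicable, and directly so.


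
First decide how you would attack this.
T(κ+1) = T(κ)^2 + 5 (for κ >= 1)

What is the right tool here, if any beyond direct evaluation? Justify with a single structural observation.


Verdict: no special technique — no ansatz, no master substitution, no summation factor survives the nonlinearity here.


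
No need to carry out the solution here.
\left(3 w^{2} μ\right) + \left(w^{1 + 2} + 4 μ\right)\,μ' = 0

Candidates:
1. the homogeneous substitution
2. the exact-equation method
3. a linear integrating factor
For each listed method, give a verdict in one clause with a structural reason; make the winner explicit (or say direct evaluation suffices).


Diagnosis: the exact-equation method — the mixed-partials test passes for 3 w^{2} μ and (w^{1 + 2} + 4 μ), so a potential function exists as presented.
- the homogeneous substitution: the ratio of the variables does not determine the slope.
- the exact-equation method — applicable, and directly so.
- a linear integrating factor — a nonlinear term in the unknown puts this outside the integrating-factor template.


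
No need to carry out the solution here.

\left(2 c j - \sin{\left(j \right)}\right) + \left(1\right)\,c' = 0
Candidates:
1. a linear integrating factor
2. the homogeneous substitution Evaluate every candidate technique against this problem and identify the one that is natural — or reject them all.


Technique: a linear integrating factor — the unknown enters only to the first power against a nonzero forcing term — the integrating-factor template applies directly.
- a linear integrating factor — yes, a natural case for it.
- the homogeneous substitution: the slope is not a function of the ratio of the variables alone.


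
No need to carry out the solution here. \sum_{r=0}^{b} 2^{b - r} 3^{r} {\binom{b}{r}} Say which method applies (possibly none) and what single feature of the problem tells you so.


Best approach: the binomial theorem — binomial coefficients against complementary powers of 3 and 2: recognize the binomial expansion and resum.


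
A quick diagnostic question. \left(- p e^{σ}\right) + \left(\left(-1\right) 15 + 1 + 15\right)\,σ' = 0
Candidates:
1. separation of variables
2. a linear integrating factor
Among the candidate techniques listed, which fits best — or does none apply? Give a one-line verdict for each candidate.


Diagnosis: separation of variables — all dependence on the two variables factors apart, the defining separable shape.
- separation of variables: applicable, and directly so.
- a linear integrating factor: the unknown enters nonlinearly (through a power, a denominator, or a transcendental function), which the linear integrating-factor recipe cannot absorb as-is — any repair would come from a preliminary substitution, not the factor.


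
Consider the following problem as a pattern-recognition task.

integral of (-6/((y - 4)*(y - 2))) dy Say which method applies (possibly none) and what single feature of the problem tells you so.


Diagnosis: partial fractions — the bottom factors while the top stays lower-degree — split into simple fractions and integrate piece by piece.


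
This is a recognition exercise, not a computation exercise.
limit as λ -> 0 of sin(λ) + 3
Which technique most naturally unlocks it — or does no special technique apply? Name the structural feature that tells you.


Technique: no special technique — the function is continuous at 0; evaluation is itself the limit, no machinery required.


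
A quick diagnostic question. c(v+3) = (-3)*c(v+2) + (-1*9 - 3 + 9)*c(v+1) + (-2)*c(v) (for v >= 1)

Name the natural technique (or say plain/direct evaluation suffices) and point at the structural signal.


Verdict: the characteristic-root method — this is the constant-coefficient homogeneous case — the whole solution in v reduces to a polynomial's roots.


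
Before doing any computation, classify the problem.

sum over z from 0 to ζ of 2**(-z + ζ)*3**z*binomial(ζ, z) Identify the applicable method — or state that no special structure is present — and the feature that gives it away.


Best approach: the binomial theorem — terms weighting binomial(ζ, z) against matched powers of 3 and 2 reassemble into (3 + 2)^ζ by the binomial theorem.


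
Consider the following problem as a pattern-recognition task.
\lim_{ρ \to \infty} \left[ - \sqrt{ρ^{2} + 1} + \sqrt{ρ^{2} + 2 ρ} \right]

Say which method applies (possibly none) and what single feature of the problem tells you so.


Diagnosis: conjugate multiplication — two divergent pieces with a minus sign between them and a radical in the mix: rationalize \sqrt{ρ^{2} + 2 ρ} - \sqrt{ρ^{2} + 1} before any limit law applies.


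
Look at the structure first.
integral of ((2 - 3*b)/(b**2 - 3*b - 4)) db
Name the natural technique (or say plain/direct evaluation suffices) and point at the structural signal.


Technique: partial fractions — a proper rational integrand over the factorable b**2 - 3*b - 4: partial fractions reduce it to elementary pieces.


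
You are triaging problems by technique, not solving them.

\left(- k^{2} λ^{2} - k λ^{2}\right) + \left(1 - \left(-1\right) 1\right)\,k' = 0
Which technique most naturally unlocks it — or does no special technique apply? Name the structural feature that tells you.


Verdict: separation of variables — separating collects all k-dependence with the derivative and leaves all λ-dependence opposite: variables separate. Rearranged, this also fits the Bernoulli template directly; separation reads the product structure as given.


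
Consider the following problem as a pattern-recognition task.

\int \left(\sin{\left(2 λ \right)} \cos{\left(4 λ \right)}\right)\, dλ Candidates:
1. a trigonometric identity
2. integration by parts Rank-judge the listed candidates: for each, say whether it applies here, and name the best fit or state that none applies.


Technique: a trigonometric identity — \sin{\left(2 λ \right)} \cos{\left(4 λ \right)} is a beat pattern — rewrite the product as a sum of single-frequency waves before integrating.
- a trigonometric identity — a fit — the right tool for this form.
- integration by parts: not the fit here: there is no polynomial factor to ladder down — parts can still close the trigonometric product by recursion, though the identity rewrite is the direct route.


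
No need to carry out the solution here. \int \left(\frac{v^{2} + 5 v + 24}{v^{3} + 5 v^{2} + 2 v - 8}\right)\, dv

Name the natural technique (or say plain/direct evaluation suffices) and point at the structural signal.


Diagnosis: partial fractions — a proper rational integrand whose denominator splits into simpler factors — decompose into partial fractions first.


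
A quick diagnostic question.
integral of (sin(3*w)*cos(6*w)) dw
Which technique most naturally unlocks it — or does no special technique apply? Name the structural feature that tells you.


Best approach: a trigonometric identity — sin(3*w)*cos(6*w) is a beat pattern — rewrite the product as a sum of single-frequency waves before integrating.


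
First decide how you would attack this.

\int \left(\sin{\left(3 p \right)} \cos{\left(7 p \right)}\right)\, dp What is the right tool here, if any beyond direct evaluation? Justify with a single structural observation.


Technique: a trigonometric identity — the product \sin{\left(3 p \right)} \cos{\left(7 p \right)} converts to a sum of single-frequency sinusoids via the product-to-sum identity.


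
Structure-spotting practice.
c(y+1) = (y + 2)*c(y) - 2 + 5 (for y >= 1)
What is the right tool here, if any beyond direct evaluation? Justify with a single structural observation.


Method: a summation factor — first-order, linear, moving coefficient y + 2: the discrete analogue of an integrating factor handles it.


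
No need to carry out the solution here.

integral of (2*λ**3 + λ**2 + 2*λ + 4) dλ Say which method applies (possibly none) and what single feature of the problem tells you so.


Technique: no special technique — every term is a constant multiple of a power of λ; term-wise power-rule integration needs no preliminary transformation.


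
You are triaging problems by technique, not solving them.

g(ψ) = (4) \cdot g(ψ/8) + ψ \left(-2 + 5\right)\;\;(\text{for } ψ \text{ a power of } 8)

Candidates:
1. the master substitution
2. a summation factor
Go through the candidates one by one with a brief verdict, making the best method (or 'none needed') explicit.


Method: the master substitution — the argument contracts 8-fold per step: reindex ψ exponentially and solve the linear recurrence in the new index.
- the master substitution — yes — fits the structure here.
- a summation factor — the recursion divides its index rather than shifting it — there is no previous-term chain for a summation factor to telescope.


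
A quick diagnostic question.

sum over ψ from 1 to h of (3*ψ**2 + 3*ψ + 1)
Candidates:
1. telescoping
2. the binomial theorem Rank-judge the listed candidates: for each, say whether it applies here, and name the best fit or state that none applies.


Verdict: no special technique — no ratio, no shift structure, no binomial pattern: sum the constant-multiple powers of ψ with known formulas.
- telescoping — writing out consecutive terms as given produces no pairwise cancellation.
- the binomial theorem — there is no sum-raised-to-a-power identity hiding in these terms.


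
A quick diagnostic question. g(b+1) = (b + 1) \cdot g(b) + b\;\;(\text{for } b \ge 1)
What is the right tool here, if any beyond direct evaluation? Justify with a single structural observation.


Verdict: a summation factor — because the multiplier b + 1 is index-dependent, divide through by its running product and sum the resulting differences.


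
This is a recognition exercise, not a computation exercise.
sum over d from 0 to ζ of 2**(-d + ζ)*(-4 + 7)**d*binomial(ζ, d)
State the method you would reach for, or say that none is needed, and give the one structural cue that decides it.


Method: the binomial theorem — the binomial coefficients weight matched powers of (-4 + 7) and 2, which is exactly the expansion of a binomial power.


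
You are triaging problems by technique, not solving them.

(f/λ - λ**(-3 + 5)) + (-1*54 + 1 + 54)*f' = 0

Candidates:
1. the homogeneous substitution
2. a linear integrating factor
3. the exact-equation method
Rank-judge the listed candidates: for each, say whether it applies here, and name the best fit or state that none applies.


Technique: a linear integrating factor — linear in the unknown with genuine forcing: multiply through by the exponential of the integrated coefficient and the left side closes into one derivative.
- the homogeneous substitution — solved for the derivative, the right side changes under joint scaling of the two variables.
- a linear integrating factor: applies; the problem has the shape this method handles.
- the exact-equation method — the mixed-partials test fails on this split — it is not an exact differential as presented.


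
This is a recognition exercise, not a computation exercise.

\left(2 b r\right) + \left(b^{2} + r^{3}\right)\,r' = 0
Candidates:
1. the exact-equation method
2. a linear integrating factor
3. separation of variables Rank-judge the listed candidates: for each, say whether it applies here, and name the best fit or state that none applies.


Best approach: the exact-equation method — the mixed-partials test passes for 2 b r and b^{2} + r^{3}, so a potential function exists as presented.
- the exact-equation method: applicable, and directly so.
- a linear integrating factor — a nonlinear term in the unknown puts this outside the integrating-factor template.
- separation of variables: no algebra isolates the independent variable on one side and the unknown on the other.


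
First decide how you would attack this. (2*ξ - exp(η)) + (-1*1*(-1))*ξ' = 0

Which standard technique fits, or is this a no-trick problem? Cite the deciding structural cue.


Verdict: a linear integrating factor — linear in the unknown with genuine forcing: multiply through by the exponential of the integrated coefficient and the left side closes into one derivative.


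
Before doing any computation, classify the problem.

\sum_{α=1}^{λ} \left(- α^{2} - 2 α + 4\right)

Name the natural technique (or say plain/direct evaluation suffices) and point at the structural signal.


Technique: no special technique — the sum is polynomial through and through; closed forms for each power of α finish it directly.


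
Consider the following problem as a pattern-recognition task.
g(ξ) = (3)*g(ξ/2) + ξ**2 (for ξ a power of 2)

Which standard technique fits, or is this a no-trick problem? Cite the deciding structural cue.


Diagnosis: the master substitution — a divide-and-conquer shape: argument ξ/2, so change variables with ξ = 2^m and solve the linear version.


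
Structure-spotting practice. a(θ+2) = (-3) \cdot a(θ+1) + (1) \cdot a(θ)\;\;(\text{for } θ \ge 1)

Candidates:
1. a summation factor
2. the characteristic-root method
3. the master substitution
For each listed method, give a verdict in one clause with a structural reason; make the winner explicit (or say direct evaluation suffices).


Diagnosis: the characteristic-root method — shift-invariance with fixed coefficients calls for exponential trials; the characteristic polynomial finds every r^θ.
- a summation factor: the recurrence reaches back more than one step, outside the first-order family a summation factor normalizes.
- the characteristic-root method: a fit — the right tool for this form.
- the master substitution: this is shift-type recursion, outside the divide-and-conquer template.


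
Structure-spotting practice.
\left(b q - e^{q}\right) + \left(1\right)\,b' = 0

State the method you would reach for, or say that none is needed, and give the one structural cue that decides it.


Verdict: a linear integrating factor — the equation is linear in b with coefficient q; multiplying by the integrating factor exp(∫q) makes the left side a perfect derivative.


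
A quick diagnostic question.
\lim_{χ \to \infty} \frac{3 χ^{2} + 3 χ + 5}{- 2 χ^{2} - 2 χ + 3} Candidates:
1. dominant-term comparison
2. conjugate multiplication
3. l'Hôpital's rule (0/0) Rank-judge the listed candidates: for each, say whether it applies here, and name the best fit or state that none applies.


Method: dominant-term comparison — at large χ only the top-degree terms survive; compare the leading terms and the limit falls out.
- dominant-term comparison — applies; the problem has the shape this method handles.
- conjugate multiplication: rationalization has no target — no divergent radical difference appears.
- l'Hôpital's rule (0/0) — no 0/0 form appears: written as one quotient, top and bottom both grow without bound, and the ratio is decided by their leading terms.


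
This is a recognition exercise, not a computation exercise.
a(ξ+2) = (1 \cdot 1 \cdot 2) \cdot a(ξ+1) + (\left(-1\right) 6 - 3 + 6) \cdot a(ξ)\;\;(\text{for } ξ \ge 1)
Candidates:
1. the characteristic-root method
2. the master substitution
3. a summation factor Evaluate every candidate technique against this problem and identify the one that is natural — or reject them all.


Technique: the characteristic-root method — no index-dependence in the weights and nothing inhomogeneous: classic characteristic-equation setup.
- the characteristic-root method: yes, a natural case for it.
- the master substitution — there is no divide-the-index recursive argument.
- a summation factor: the recurrence reaches back more than one step, outside the first-order family a summation factor normalizes.


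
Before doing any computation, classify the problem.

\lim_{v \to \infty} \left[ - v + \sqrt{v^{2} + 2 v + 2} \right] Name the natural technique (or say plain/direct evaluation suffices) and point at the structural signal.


Best approach: conjugate multiplication — neither \sqrt{v^{2} + 2 v + 2} nor v converges alone, so rewrite their difference as a conjugate-rationalized quotient first.


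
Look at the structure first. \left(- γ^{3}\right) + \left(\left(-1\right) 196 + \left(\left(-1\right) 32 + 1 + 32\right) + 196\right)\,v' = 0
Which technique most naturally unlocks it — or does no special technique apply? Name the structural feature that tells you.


Verdict: no special technique — with v absent the equation is not coupled at all: direct integration in γ.


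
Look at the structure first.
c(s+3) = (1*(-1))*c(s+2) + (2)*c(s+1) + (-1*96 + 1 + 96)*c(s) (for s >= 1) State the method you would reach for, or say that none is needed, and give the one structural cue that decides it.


Verdict: the characteristic-root method — every coefficient is a fixed number and the forcing is zero — substitute r^s and read off the root equation.


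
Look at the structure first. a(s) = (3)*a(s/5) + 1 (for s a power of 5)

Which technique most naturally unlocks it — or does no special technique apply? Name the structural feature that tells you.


Technique: the master substitution — treat m = log base 5 of s as the new clock: one recursion step advances m by one while s scales by 5.


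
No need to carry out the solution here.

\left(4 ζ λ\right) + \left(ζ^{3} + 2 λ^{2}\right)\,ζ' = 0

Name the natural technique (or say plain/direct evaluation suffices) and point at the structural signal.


Technique: the exact-equation method — the compatibility test passes: the ζ-derivative of 4 ζ λ matches the λ-derivative of ζ^{3} + 2 λ^{2}, so integrate a potential.


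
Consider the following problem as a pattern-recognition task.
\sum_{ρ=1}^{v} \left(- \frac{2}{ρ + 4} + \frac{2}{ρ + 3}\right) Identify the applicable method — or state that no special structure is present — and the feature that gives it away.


Technique: telescoping — write out three consecutive terms and watch the interior cancel: the advanced copy one term subtracts reappears as the very next term's leading piece, pair after pair.


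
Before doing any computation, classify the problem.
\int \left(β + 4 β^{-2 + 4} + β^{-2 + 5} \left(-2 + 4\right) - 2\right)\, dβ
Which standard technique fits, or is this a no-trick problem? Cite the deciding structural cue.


Best approach: no special technique — every term is a constant multiple of a power of β; term-wise power-rule integration needs no preliminary transformation.


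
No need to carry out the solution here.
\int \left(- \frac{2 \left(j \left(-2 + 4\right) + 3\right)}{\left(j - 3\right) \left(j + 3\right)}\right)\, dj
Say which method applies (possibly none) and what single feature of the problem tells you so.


Method: partial fractions — the bottom factors while the top stays lower-degree — split into simple fractions and integrate piece by piece.


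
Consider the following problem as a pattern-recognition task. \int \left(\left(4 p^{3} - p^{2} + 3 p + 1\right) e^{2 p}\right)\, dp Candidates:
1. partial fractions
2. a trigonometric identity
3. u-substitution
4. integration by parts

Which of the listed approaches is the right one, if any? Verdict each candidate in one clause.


Best approach: integration by parts — 4 p^{3} - p^{2} + 3 p + 1 dies after finitely many derivatives while e^{2 p} cycles under integration — the tabular/parts setup.
- partial fractions — there is no rational-function structure to decompose.
- a trigonometric identity: there is no trigonometric structure at all — the integrand carries no sine or cosine to rewrite.
- u-substitution: no subexpression of the integrand serves as a whole-integral substitution inner — individual terms may offer their own, but none carries its derivative as a factor of the full integrand; a working change of variable would have to be constructed from outside the expression.
- integration by parts — applicable, and directly so.


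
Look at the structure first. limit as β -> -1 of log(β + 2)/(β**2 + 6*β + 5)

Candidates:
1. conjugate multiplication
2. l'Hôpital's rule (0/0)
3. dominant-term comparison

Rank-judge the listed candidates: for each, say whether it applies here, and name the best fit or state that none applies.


Technique: l'Hôpital's rule (0/0) — numerator and denominator both vanish at -1 — a genuine 0/0 form, which is exactly when l'Hôpital applies. Known elementary limits would finish this too — the rule just bypasses the case analysis.
- conjugate multiplication: the conjugate move applies to radical differences, which this is not.
- l'Hôpital's rule (0/0) — applies; the problem has the shape this method handles.
- dominant-term comparison: this limit is not decided by comparing polynomial growth at infinity.


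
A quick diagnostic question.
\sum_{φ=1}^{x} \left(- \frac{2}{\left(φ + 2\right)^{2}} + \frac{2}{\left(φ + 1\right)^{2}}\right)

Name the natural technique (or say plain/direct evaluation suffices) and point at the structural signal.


Verdict: telescoping — the generic term is a one-step difference of \frac{2}{\left(φ + 1\right)^{2}}, so partial sums shortcut to endpoint evaluation.


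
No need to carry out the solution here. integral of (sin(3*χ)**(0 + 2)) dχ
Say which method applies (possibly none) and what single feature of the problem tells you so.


Diagnosis: a trigonometric identity — sin(3*χ)**(0 + 2) carries an even exponent — trade it for double-angle cosines before integrating.


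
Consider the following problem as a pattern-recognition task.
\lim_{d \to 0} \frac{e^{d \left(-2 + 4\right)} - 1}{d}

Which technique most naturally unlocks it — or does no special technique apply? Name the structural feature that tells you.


Best approach: l'Hôpital's rule (0/0) — plug in 0: top and bottom both hit zero, so differentiate each and retry. Known elementary limits would finish this too — the rule just bypasses the case analysis.


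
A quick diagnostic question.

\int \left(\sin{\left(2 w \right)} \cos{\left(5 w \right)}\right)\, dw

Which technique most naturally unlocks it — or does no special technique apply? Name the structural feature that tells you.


Verdict: a trigonometric identity — \sin{\left(2 w \right)} \cos{\left(5 w \right)} mixes two frequencies; the product-to-sum identity splits it into single-frequency sinusoids.


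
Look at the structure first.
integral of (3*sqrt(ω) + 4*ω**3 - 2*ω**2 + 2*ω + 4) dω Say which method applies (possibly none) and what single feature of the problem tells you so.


Best approach: no special technique — every term is a constant multiple of a power of ω; term-wise power-rule integration needs no preliminary transformation.


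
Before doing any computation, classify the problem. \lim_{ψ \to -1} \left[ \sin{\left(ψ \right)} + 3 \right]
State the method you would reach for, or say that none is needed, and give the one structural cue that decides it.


Diagnosis: no special technique — no vanishing denominator and no indeterminate clash at the point — evaluation is immediate.


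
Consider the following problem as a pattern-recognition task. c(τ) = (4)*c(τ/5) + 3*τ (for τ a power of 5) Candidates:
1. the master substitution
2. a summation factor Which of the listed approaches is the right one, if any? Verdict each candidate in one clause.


Verdict: the master substitution — the call at τ/5 makes this multiplicative recursion; the master-style substitution converts it to additive.
- the master substitution — a fit — the right tool for this form.
- a summation factor — the recursion divides its index rather than shifting it — there is no previous-term chain for a summation factor to telescope.


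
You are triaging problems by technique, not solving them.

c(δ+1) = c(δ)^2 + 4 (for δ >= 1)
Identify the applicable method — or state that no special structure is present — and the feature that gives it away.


Verdict: no special technique — the unknown enters the rule nonlinearly, not as a weighted sum — no linear method is even well-posed.


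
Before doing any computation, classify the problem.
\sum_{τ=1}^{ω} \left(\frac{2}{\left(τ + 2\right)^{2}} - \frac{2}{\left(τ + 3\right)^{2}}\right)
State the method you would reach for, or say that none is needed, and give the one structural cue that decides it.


Technique: telescoping — difference-of-shifts structure (each term adds \frac{2}{\left(τ + 2\right)^{2}}, then subtracts its one-index-advanced value, which the following term adds back) leaves only the first and last pieces standing.


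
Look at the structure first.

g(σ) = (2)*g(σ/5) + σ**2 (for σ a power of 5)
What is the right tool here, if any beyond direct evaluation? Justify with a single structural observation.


Verdict: the master substitution — the argument contracts 5-fold per step: reindex σ exponentially and solve the linear recurrence in the new index.


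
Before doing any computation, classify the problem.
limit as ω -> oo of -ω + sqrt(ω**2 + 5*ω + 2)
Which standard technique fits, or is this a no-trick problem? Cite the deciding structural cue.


Technique: conjugate multiplication — the ∞ − ∞ radical form is the exact trigger for the conjugate maneuver.


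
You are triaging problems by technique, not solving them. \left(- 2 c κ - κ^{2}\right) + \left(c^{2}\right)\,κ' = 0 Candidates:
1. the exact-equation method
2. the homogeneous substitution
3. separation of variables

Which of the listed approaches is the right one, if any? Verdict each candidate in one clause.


Verdict: the homogeneous substitution — the slope's numerator and denominator share total degree; set v = κ/c and the equation drops to separable form. Rearranged, this also fits the Bernoulli template directly; the homogeneous substitution reads the structure without the rearrangement.
- the exact-equation method: the mixed-partials test fails on this split — it is not an exact differential as presented.
- the homogeneous substitution — yes — fits the structure here.
- separation of variables — no algebra isolates the independent variable on one side and the unknown on the other.


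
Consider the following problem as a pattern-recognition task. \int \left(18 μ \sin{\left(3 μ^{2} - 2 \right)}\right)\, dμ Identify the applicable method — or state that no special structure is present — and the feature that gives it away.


Verdict: u-substitution — collected, the integrand has one factor that is, up to a constant, the derivative of an inner expression the rest depends on — substitute for that inner expression.


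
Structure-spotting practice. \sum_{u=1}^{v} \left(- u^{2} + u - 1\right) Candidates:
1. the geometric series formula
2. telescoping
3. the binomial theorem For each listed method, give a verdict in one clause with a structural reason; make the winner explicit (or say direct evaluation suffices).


Best approach: no special technique — nothing telescopes and nothing is geometric; polynomial terms in u sum term by term.
- the geometric series formula — consecutive terms are not related by a fixed multiplier.
- telescoping — as presented, consecutive terms share no shifted copy to cancel against — no rewrite is on display to change that.
- the binomial theorem — no binomial coefficients pair up with complementary powers here.


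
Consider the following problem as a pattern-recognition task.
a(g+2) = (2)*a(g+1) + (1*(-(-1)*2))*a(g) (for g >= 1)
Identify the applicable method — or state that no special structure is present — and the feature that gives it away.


Diagnosis: the characteristic-root method — because shifting g leaves the equation's coefficients unchanged, exponential trials reduce it to algebra.


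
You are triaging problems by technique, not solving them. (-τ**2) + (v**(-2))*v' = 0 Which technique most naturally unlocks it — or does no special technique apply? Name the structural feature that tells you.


Verdict: separation of variables — one side of the product carries the independent variable, the other the unknown — the textbook separation shape. An exactness check succeeds on this form as well — separation and the potential function arrive at the same answer, separation more directly.


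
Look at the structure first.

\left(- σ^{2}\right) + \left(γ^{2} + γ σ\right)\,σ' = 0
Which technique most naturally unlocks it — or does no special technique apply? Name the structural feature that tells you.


Diagnosis: the homogeneous substitution — solved for the derivative, the right side is unchanged under scaling γ and σ together — it depends only on the ratio σ/γ, so substitute a single ratio variable. A Bernoulli substitution after rearrangement (possibly exchanging dependent and independent variable) is a fair alternative; the homogeneous route works on the equation as it stands.


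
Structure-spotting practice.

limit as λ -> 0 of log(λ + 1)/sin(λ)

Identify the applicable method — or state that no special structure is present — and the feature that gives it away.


Technique: l'Hôpital's rule (0/0) — the 0/0 form at 0 is the signature situation for l'Hôpital's rule. Known elementary limits would finish this too — the rule just bypasses the case analysis.


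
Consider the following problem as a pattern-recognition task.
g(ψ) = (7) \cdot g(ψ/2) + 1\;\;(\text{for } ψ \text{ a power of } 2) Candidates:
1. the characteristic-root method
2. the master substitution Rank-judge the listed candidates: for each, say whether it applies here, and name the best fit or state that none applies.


Verdict: the master substitution — the argument contracts 2-fold per step: reindex ψ exponentially and solve the linear recurrence in the new index.
- the characteristic-root method: a divided-index call is not the fixed-shift linear shape that characteristic roots solve.
- the master substitution: a fit — the right tool for this form.


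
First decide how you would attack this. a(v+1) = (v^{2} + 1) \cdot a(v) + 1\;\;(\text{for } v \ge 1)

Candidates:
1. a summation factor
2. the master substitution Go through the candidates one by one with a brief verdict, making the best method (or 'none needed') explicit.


Technique: a summation factor — first-order, linear, moving coefficient v^{2} + 1: the discrete analogue of an integrating factor handles it.
- a summation factor: applicable, and directly so.
- the master substitution: this is shift-type recursion, outside the divide-and-conquer template.


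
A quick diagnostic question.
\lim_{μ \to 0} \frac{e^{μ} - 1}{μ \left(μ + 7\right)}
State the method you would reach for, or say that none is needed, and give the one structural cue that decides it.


Verdict: l'Hôpital's rule (0/0) — numerator and denominator both vanish at 0 — a genuine 0/0 form, which is exactly when l'Hôpital applies. Known elementary limits would finish this too — the rule just bypasses the case analysis.


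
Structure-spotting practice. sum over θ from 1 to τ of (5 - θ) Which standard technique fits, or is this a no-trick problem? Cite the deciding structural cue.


Best approach: no special technique — constant-multiple powers of θ with no cancellation partners and no common ratio — use the standard power-sum formulas.


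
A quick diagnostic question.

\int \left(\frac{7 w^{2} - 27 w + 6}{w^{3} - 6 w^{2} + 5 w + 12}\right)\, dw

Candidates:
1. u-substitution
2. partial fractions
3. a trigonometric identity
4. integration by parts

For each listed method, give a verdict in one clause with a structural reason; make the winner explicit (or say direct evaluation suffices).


Method: partial fractions — each factor of w^{3} - 6 w^{2} + 5 w + 12 owns one elementary piece of the integrand — separate them and integrate piecewise.
- u-substitution — no subexpression of the integrand serves as a whole-integral substitution inner — individual terms may offer their own, but none carries its derivative as a factor of the full integrand; a working change of variable would have to be constructed from outside the expression.
- partial fractions: a fit — the right tool for this form.
- a trigonometric identity: with no trigonometric functions present, identity rewriting has no target.
- integration by parts: there is no nonconstant-polynomial-times-kernel split with an exp, sine, cosine (degree-1 argument), or logarithm partner.


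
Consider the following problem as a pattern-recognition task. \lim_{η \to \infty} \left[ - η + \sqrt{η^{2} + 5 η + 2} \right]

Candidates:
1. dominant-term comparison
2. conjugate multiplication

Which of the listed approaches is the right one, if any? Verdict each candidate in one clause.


Best approach: conjugate multiplication — neither \sqrt{η^{2} + 5 η + 2} nor η converges alone, so rewrite their difference as a conjugate-rationalized quotient first.
- dominant-term comparison — no dominant power emerges to decide the limit by degree comparison.
- conjugate multiplication: yes, a natural case for it.


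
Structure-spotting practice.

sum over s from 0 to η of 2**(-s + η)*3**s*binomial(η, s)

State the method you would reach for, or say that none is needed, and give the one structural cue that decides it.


Technique: the binomial theorem — terms weighting binomial(η, s) against matched powers of 3 and 2 reassemble into (3 + 2)^η by the binomial theorem.


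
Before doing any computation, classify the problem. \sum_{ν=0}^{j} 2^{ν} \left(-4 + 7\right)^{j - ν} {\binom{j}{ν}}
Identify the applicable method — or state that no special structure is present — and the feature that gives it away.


Technique: the binomial theorem — terms weighting {\binom{j}{ν}} against matched powers of 2 and (-4 + 7) reassemble into (2 + (-4 + 7))^j by the binomial theorem.


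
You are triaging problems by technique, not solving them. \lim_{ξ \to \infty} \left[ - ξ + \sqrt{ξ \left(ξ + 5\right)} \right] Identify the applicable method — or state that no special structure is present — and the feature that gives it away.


Method: conjugate multiplication — neither \sqrt{ξ \left(ξ + 5\right)} nor ξ converges alone, so rewrite their difference as a conjugate-rationalized quotient first.


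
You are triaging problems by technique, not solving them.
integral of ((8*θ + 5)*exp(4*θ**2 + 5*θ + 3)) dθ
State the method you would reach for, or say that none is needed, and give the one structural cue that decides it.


Verdict: u-substitution — viewed as a product, the integrand is a composition evaluated at 4*θ**2 + 5*θ + 3 times (a constant multiple of) that inner expression's derivative, so u = 4*θ**2 + 5*θ + 3 makes it elementary.


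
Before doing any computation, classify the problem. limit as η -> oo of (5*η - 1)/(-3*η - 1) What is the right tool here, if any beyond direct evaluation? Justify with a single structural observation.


Best approach: dominant-term comparison — growth-rate triage: the leading powers of η decide the limit, everything else is noise. Viewed as a single quotient this is an ∞/∞ form — an at-infinity application of l'Hôpital's rule would also resolve it; comparing leading growth reads the answer without differentiating.


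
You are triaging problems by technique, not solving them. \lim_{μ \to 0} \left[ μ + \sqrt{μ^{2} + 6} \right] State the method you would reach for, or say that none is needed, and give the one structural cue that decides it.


Technique: no special technique — no denominator vanishes and nothing blows up at 0: direct substitution is the whole computation.


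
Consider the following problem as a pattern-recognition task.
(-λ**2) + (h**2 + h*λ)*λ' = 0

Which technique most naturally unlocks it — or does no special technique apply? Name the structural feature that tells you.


Best approach: the homogeneous substitution — the slope is degree-zero homogeneous: the ratio substitution v = λ/h collapses it. Rewriting — with the variables' roles exchanged where the shape demands it — would expose a Bernoulli structure too; the homogeneous substitution simply reads the degrees directly.


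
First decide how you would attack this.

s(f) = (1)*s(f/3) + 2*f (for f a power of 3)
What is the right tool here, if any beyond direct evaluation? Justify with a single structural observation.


Method: the master substitution — the recursive call is at index f/3 rather than a shift, a divide-and-conquer shape — substituting f = 3^m linearizes it.


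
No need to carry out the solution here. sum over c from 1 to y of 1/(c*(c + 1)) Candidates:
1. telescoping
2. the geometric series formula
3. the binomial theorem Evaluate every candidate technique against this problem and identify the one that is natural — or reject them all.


Diagnosis: telescoping — one partial-fraction pass turns 1/(c*(c + 1)) into a shifted difference, and shifted differences telescope.
- telescoping: applies; the problem has the shape this method handles.
- the geometric series formula — dividing successive terms gives an index-dependent quantity, not a constant.
- the binomial theorem — the summand does not match any term pattern of an expanded binomial power.


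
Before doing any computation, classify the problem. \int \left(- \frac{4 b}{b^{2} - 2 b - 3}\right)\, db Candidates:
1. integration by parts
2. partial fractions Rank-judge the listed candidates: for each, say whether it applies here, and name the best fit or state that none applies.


Technique: partial fractions — the factorization of b^{2} - 2 b - 3 is the whole battle; after it, each term is a table integral.
- integration by parts: the integrand does not split as a nonconstant polynomial times an exp, sine, cosine of a linear argument, or logarithm — no polynomial-kernel parts product to differentiate one side of.
- partial fractions — yes — fits the structure here.
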